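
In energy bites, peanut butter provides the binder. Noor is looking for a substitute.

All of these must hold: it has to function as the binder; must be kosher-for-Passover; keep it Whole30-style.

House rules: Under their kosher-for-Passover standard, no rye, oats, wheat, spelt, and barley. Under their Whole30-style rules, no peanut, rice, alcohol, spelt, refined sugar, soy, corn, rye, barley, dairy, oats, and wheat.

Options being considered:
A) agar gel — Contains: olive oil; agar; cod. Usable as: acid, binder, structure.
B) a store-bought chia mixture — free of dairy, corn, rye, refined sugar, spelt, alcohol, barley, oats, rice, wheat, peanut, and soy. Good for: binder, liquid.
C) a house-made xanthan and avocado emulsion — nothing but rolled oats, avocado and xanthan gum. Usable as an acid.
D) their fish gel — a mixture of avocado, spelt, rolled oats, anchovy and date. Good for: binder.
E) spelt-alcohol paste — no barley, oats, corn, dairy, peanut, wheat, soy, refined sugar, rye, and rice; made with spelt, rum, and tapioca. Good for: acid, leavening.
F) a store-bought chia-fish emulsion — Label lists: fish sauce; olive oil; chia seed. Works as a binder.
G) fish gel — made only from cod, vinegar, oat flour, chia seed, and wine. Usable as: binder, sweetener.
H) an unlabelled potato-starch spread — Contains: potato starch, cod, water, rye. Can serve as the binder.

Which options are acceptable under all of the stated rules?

A, B, F

A: nothing on the exclusion list — OK
B: Whole30-style, kosher-for-Passover — valid
C: not usable as a binder; has rolled oats, so not kosher-for-Passover (and 1 more) — out
D: has rolled oats, so not kosher-for-Passover; has rolled oats, so not Whole30-style — no
E: not usable as a binder; has spelt, so not kosher-for-Passover (and 1 more) — out
F: only fish sauce, chia seed and olive oil; none excluded — valid
G: has oat flour, so not kosher-for-Passover; has wine, so not Whole30-style — no
H: has rye, so not kosher-for-Passover; has rye, so not Whole30-style — reject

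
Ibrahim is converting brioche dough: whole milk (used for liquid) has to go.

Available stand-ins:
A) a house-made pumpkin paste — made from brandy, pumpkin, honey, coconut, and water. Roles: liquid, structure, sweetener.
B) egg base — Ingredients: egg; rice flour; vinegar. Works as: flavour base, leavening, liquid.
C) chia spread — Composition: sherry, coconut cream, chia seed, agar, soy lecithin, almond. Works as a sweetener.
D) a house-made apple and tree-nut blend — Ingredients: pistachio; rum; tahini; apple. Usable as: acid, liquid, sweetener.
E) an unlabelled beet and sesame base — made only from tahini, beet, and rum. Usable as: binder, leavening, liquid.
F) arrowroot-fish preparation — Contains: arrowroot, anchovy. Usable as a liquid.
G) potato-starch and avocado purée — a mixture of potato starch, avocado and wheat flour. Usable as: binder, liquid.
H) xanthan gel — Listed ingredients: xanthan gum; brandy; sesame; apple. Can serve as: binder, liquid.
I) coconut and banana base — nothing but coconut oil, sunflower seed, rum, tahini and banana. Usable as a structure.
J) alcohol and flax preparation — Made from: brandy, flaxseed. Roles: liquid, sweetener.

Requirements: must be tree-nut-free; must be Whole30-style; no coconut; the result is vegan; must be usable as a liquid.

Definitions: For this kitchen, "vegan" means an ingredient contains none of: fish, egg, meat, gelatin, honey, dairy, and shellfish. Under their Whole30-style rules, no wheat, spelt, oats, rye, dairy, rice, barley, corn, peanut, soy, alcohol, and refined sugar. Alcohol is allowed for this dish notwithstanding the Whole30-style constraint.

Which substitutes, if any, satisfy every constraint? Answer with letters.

E, H, J

A: has honey, so not vegan; has coconut, so not coconut-free — out
B: has egg, so not vegan; has rice flour, so not Whole30-style — no
C: not usable as a liquid; has soy lecithin, so not Whole30-style (and 2 more) — no
D: has pistachio, so not tree-nut-free — no
E: alcohol is permitted under the Whole30-style carve-out; nothing else excluded — keep
F: has anchovy, so not vegan — no
G: has wheat flour, so not Whole30-style — reject
H: alcohol is permitted under the Whole30-style carve-out; nothing else excluded — OK
I: not usable as a liquid; has coconut oil, so not coconut-free — out
J: alcohol is permitted under the Whole30-style carve-out; nothing else excluded — OK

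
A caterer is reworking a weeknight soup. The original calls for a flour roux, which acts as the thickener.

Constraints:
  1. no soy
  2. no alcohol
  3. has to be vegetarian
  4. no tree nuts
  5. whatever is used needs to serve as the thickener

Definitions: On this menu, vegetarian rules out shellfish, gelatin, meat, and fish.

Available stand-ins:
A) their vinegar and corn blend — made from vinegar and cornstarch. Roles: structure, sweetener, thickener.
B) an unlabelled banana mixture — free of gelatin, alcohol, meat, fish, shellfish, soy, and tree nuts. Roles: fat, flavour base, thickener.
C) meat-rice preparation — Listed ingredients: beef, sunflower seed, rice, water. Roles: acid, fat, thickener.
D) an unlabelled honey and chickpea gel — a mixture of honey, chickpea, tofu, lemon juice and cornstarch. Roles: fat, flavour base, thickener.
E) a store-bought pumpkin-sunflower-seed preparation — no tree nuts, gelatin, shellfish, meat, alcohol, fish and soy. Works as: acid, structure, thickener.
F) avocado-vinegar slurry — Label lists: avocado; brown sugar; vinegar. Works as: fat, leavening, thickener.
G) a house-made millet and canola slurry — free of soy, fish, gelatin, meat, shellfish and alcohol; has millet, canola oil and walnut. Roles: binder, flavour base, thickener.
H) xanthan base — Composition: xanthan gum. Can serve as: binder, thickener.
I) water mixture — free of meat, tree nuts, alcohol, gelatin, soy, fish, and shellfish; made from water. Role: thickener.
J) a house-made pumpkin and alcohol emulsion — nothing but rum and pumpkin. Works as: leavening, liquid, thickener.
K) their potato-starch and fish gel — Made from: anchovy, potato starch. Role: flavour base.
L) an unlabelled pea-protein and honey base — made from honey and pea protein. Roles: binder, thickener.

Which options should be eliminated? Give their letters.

A: only cornstarch and vinegar; none excluded — keep
B: all constraints satisfied — keep
C: has beef, so not vegetarian — reject
D: has tofu, so not soy-free — no
E: no alcohol, no tree nuts — OK
F: no tree nuts, vegetarian — keep
G: has walnut, so not tree-nut-free — reject
H: only xanthan gum; none excluded — valid
I: works as a thickener, no tree nuts, no soy — valid
J: has rum, so not alcohol-free — reject
K: not usable as a thickener; has anchovy, so not vegetarian — reject
L: no alcohol, vegetarian — OK

C, D, G, J, K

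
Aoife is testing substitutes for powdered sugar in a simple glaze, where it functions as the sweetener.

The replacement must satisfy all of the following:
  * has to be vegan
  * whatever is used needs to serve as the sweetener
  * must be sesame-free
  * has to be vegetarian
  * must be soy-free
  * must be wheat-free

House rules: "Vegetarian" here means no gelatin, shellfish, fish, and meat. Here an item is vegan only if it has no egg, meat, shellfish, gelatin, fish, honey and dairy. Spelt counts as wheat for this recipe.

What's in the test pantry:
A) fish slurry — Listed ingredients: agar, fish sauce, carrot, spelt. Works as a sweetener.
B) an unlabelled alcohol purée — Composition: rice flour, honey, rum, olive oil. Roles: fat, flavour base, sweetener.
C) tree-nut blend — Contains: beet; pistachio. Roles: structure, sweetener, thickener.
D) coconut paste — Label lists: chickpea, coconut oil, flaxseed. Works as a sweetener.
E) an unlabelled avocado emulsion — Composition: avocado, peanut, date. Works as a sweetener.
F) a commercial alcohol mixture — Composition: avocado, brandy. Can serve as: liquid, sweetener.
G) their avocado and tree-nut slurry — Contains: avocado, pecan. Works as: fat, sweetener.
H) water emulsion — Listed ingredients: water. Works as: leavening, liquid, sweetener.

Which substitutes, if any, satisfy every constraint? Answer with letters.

C, D, E, F, G, H

A: has fish sauce, so not vegetarian; has fish sauce, so not vegan (and 1 more) — no
B: has honey, so not vegan — no
C: only pistachio and beet; none excluded — valid
D: only coconut oil, flaxseed, and chickpea; none excluded — valid
E: only peanut, date and avocado; none excluded — keep
F: works as a sweetener, no sesame, vegetarian — keep
G: works as a sweetener, vegetarian, vegan — OK
H: only water; none excluded — valid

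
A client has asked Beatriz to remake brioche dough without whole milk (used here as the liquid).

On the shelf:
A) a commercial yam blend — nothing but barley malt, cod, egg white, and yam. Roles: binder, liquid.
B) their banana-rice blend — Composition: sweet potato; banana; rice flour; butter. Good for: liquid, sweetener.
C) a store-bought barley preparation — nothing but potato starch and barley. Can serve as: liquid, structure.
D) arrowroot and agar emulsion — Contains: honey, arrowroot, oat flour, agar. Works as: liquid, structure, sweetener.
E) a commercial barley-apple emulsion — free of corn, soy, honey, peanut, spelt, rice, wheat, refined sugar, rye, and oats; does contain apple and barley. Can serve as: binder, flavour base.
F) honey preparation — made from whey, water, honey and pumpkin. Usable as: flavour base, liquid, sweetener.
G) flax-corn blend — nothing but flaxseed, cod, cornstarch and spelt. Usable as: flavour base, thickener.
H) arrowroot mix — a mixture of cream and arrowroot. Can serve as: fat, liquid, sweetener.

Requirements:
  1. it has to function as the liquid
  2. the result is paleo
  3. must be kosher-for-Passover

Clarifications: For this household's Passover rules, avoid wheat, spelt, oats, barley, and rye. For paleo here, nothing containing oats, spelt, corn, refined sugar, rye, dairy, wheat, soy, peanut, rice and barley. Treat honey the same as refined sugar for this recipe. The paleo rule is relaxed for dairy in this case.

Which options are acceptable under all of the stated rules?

H

A: has barley malt, so not kosher-for-Passover; has barley malt, so not paleo — no
B: has rice flour, so not paleo — reject
C: has barley, so not kosher-for-Passover; has barley, so not paleo — out
D: has oat flour, so not kosher-for-Passover; has honey, so not paleo — reject
E: not usable as a liquid; has barley, so not kosher-for-Passover (and 1 more) — no
F: has honey, so not paleo — reject
G: not usable as a liquid; has spelt, so not kosher-for-Passover (and 1 more) — reject
H: dairy is permitted under the paleo carve-out; nothing else excluded — valid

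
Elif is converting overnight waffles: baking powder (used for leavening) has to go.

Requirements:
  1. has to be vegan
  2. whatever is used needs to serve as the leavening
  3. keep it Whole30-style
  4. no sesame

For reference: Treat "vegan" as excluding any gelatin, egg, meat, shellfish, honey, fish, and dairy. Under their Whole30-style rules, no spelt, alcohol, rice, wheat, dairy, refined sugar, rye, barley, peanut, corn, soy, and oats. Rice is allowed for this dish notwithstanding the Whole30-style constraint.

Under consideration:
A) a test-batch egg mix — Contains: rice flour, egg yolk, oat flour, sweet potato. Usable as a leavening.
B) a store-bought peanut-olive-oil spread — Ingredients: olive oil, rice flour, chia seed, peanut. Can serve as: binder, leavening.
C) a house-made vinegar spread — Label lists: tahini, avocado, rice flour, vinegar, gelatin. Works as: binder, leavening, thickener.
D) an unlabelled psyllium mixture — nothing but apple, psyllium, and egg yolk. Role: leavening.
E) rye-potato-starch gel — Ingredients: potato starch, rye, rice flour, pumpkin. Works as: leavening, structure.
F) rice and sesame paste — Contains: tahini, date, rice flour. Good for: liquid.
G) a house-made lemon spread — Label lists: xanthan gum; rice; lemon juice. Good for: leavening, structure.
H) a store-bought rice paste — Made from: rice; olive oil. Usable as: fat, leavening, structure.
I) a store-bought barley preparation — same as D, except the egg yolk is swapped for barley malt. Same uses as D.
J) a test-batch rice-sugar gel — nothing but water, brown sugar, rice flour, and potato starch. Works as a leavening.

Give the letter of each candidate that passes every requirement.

A: has egg yolk, so not vegan; has oat flour, so not Whole30-style — out
B: has peanut, so not Whole30-style — out
C: has gelatin, so not vegan; has tahini, so not sesame-free — no
D: has egg yolk, so not vegan — reject
E: has rye, so not Whole30-style — no
F: not usable as a leavening; has tahini, so not sesame-free — no
G: rice is permitted under the Whole30-style carve-out; nothing else excluded — keep
H: rice is permitted under the Whole30-style carve-out; nothing else excluded — valid
I: has barley malt, so not Whole30-style — out
J: has brown sugar, so not Whole30-style — no

G, H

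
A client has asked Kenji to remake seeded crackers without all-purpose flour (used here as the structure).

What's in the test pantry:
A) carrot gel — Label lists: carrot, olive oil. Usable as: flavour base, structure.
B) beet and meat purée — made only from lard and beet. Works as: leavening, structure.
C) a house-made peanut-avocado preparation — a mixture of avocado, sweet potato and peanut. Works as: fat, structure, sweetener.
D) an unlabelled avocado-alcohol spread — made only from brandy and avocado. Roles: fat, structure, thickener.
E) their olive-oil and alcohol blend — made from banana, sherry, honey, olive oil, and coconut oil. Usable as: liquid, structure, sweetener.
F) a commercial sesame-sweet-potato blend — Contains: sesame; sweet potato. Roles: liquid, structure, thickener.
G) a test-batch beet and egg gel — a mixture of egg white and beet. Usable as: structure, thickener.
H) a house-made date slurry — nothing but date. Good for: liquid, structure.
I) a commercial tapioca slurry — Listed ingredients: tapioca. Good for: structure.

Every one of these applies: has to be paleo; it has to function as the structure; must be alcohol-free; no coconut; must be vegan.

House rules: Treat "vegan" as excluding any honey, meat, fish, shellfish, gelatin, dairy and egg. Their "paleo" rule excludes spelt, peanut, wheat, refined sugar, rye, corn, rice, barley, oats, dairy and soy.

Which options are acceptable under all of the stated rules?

A, F, H, I

A: all constraints satisfied — valid
B: has lard, so not vegan — reject
C: has peanut, so not paleo — no
D: has brandy, so not alcohol-free — out
E: has honey, so not vegan; has sherry, so not alcohol-free (and 1 more) — no
F: only sesame and sweet potato; none excluded — OK
G: has egg white, so not vegan — no
H: only date; none excluded — valid
I: all constraints satisfied — keep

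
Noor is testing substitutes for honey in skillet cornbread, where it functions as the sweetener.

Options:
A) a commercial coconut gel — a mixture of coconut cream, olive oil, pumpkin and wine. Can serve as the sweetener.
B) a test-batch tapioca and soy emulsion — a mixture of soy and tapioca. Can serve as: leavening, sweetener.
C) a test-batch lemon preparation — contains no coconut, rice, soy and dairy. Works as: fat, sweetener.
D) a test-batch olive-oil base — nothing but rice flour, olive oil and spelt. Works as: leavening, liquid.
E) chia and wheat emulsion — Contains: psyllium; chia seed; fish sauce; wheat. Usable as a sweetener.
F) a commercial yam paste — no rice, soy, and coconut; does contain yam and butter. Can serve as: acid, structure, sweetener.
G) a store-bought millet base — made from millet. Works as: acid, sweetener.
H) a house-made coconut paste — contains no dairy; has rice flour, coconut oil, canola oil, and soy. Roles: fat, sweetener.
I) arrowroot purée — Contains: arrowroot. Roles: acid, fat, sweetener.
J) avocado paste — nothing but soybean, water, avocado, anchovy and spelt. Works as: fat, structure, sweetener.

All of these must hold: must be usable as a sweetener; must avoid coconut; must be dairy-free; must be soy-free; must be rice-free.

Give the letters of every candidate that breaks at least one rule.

A: has coconut cream, so not coconut-free — reject
B: has soy, so not soy-free — no
C: works as a sweetener, no soy, no rice — keep
D: not usable as a sweetener; has rice flour, so not rice-free — no
E: works as a sweetener, no rice, no coconut — OK
F: has butter, so not dairy-free — reject
G: every rule checks out — keep
H: has coconut oil, so not coconut-free; has soy, so not soy-free (and 1 more) — no
I: only arrowroot; none excluded — OK
J: has soybean, so not soy-free — reject

A, B, D, F, H, J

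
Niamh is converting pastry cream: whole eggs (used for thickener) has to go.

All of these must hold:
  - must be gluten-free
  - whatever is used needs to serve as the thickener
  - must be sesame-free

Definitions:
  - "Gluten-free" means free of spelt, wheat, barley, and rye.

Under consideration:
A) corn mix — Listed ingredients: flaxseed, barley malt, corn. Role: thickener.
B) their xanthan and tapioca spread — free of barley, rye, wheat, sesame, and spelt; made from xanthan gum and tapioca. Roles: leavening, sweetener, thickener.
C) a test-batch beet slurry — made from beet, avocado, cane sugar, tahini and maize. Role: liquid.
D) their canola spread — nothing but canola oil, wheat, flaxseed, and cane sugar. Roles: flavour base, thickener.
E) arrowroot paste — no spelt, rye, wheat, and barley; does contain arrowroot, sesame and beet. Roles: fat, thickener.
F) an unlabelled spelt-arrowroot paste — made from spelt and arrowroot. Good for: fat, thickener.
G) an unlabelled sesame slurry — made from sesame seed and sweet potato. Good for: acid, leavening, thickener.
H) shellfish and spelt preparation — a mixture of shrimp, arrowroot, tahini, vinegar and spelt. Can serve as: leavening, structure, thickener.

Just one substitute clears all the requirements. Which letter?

A: has barley malt, so not gluten-free — reject
B: all constraints satisfied — keep
C: not usable as a thickener; has tahini, so not sesame-free — out
D: has wheat, so not gluten-free — out
E: has sesame, so not sesame-free — out
F: has spelt, so not gluten-free — out
G: has sesame seed, so not sesame-free — no
H: has spelt, so not gluten-free; has tahini, so not sesame-free — no

B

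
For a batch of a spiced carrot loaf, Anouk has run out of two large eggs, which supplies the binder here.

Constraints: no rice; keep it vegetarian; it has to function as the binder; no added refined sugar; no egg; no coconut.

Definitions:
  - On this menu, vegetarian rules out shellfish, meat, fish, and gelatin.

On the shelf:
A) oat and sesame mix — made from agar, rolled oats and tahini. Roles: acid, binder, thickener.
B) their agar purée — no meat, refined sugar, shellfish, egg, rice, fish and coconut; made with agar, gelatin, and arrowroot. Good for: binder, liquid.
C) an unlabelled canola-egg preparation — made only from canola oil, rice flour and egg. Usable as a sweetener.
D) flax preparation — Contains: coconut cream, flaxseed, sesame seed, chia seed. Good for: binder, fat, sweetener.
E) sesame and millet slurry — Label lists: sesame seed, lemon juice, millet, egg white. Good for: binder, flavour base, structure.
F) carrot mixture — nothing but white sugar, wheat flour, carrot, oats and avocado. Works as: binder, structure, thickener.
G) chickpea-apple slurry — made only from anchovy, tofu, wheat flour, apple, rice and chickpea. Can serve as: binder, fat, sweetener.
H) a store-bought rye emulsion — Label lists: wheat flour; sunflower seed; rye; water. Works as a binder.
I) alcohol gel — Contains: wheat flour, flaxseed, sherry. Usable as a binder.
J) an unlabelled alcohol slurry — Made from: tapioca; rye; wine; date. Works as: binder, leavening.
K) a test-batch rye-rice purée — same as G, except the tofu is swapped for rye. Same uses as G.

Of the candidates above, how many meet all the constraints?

4

A: works as a binder, no refined sugar, vegetarian — keep
B: has gelatin, so not vegetarian — out
C: not usable as a binder; has rice flour, so not rice-free (and 1 more) — reject
D: has coconut cream, so not coconut-free — out
E: has egg white, so not egg-free — reject
F: has white sugar, so not no-added-sugar — out
G: has anchovy, so not vegetarian; has rice, so not rice-free — out
H: works as a binder, no refined sugar, no rice — keep
I: every rule checks out — valid
J: nothing on the exclusion list — keep
K: has anchovy, so not vegetarian; has rice, so not rice-free — reject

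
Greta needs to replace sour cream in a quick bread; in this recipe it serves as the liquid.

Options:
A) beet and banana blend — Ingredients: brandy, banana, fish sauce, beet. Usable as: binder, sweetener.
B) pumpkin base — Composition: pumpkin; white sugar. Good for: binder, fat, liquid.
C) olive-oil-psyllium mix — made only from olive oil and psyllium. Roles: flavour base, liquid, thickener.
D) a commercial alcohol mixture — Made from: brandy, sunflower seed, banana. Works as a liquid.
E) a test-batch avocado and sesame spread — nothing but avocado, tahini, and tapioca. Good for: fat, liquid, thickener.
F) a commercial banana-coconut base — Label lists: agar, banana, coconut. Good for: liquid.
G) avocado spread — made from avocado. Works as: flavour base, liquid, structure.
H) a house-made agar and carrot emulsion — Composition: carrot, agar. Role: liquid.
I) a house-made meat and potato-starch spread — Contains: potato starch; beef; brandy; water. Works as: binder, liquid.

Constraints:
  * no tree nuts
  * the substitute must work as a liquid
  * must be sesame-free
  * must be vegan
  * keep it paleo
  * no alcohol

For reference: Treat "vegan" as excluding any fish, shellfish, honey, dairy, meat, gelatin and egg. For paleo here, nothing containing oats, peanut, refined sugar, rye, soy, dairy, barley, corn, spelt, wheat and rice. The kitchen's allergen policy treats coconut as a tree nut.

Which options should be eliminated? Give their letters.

A, B, D, E, F, I

A: not usable as a liquid; has fish sauce, so not vegan (and 1 more) — out
B: has white sugar, so not paleo — out
C: works as a liquid, paleo, vegan — OK
D: has brandy, so not alcohol-free — out
E: has tahini, so not sesame-free — reject
F: has coconut, so not tree-nut-free — no
G: only avocado; none excluded — valid
H: only carrot and agar; none excluded — valid
I: has beef, so not vegan; has brandy, so not alcohol-free — no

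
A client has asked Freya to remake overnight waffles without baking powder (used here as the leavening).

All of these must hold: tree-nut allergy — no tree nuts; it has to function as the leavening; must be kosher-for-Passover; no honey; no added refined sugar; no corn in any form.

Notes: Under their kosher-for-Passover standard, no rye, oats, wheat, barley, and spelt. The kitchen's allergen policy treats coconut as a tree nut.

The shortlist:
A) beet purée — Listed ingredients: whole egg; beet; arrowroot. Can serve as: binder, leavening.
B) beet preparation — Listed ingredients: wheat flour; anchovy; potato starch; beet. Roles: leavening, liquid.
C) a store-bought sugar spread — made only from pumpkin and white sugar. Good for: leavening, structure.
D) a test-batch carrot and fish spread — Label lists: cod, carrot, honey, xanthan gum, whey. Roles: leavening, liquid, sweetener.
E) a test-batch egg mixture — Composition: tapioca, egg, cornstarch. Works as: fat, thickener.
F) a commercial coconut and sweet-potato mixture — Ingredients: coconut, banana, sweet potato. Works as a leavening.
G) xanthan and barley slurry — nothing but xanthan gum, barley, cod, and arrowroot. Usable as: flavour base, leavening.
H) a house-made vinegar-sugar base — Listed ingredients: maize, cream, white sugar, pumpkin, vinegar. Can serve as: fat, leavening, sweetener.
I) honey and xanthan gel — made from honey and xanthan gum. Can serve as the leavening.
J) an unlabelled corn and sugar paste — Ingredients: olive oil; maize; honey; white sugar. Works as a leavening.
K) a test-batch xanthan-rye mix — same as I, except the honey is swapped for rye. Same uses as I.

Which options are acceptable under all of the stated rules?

A: no honey, tree-nut-free — valid
B: has wheat flour, so not kosher-for-Passover — out
C: has white sugar, so not no-added-sugar — out
D: has honey, so not honey-free — no
E: not usable as a leavening; has cornstarch, so not corn-free — reject
F: has coconut, so not tree-nut-free — reject
G: has barley, so not kosher-for-Passover — out
H: has white sugar, so not no-added-sugar; has maize, so not corn-free — out
I: has honey, so not honey-free — no
J: has white sugar, so not no-added-sugar; has honey, so not honey-free (and 1 more) — no
K: has rye, so not kosher-for-Passover — out

A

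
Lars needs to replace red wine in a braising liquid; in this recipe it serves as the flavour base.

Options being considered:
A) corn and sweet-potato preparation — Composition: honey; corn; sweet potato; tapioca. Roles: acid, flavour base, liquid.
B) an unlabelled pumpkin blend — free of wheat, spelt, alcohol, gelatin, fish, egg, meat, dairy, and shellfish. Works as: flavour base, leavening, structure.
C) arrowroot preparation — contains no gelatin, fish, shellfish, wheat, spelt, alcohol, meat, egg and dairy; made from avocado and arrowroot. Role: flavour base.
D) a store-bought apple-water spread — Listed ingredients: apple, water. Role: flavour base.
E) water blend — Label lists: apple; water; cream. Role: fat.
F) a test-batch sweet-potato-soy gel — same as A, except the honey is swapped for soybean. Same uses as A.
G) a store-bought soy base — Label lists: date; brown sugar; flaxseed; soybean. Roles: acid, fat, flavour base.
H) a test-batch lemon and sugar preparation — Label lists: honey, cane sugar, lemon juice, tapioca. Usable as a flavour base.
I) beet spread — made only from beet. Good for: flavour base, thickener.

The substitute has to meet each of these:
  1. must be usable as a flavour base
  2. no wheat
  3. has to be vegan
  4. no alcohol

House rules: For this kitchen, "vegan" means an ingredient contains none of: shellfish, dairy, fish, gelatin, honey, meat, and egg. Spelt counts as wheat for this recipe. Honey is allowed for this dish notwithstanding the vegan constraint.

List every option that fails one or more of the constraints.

A: honey is permitted under the vegan carve-out; nothing else excluded — OK
B: every rule checks out — valid
C: wheat-free, vegan — OK
D: only water and apple; none excluded — valid
E: not usable as a flavour base; has cream, so not vegan — reject
F: corn and soybean etc. — none of it excluded — keep
G: works as a flavour base, no alcohol, vegan — valid
H: honey is permitted under the vegan carve-out; nothing else excluded — OK
I: nothing on the exclusion list — valid

E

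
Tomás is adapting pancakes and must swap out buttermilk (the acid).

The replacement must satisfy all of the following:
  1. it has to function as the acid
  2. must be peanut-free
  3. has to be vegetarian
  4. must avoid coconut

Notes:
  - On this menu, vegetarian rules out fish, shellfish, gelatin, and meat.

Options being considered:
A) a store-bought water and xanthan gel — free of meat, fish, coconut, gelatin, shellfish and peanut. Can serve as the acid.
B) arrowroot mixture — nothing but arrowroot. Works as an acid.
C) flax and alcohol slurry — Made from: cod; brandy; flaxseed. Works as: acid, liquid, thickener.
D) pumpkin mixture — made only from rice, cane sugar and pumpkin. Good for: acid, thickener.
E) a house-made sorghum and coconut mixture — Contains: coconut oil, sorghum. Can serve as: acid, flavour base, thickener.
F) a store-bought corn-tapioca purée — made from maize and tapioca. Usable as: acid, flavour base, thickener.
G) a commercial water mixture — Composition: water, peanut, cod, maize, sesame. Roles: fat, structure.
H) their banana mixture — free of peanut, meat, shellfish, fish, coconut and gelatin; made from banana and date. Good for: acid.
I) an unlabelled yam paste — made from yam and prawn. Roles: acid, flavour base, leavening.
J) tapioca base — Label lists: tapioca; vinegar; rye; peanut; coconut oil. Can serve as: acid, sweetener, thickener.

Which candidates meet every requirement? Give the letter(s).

A, B, D, F, H

A: works as an acid, vegetarian, no coconut — valid
B: vegetarian, no peanut — valid
C: has cod, so not vegetarian — no
D: works as an acid, no peanut, vegetarian — valid
E: has coconut oil, so not coconut-free — no
F: only maize and tapioca; none excluded — valid
G: not usable as an acid; has cod, so not vegetarian (and 1 more) — no
H: works as an acid, vegetarian, no coconut — valid
I: has prawn, so not vegetarian — reject
J: has coconut oil, so not coconut-free; has peanut, so not peanut-free — out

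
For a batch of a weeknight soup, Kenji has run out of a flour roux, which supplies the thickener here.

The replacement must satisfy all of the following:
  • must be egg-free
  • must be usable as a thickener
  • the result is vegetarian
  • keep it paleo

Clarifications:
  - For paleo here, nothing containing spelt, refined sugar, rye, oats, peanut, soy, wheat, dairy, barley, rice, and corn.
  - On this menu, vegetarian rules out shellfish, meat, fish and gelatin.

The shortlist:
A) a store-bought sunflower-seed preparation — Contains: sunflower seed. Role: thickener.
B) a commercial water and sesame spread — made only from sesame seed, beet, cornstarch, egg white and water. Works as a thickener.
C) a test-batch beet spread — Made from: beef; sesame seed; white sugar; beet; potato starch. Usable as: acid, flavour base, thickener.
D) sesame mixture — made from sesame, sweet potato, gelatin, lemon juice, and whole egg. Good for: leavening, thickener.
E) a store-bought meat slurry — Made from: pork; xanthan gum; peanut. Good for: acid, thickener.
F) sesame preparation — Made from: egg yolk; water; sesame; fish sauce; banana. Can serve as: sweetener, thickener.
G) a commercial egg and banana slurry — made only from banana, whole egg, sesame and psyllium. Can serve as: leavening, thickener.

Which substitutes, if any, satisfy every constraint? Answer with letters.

A

A: works as a thickener, paleo, vegetarian — OK
B: has cornstarch, so not paleo; has egg white, so not egg-free — reject
C: has white sugar, so not paleo; has beef, so not vegetarian — no
D: has gelatin, so not vegetarian; has whole egg, so not egg-free — reject
E: has peanut, so not paleo; has pork, so not vegetarian — no
F: has fish sauce, so not vegetarian; has egg yolk, so not egg-free — reject
G: has whole egg, so not egg-free — out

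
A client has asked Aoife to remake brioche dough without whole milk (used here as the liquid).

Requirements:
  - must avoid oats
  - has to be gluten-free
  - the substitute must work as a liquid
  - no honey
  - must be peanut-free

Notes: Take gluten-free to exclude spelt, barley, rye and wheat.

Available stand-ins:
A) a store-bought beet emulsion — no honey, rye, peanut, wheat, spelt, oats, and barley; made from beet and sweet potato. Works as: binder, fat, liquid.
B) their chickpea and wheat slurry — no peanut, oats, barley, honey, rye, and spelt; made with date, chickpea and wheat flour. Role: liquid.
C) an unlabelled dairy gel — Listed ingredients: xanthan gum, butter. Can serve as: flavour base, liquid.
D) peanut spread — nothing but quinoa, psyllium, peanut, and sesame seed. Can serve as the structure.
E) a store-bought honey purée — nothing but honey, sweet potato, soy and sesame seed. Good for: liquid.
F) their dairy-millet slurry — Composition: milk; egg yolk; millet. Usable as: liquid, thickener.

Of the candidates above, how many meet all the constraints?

A: gluten-free, no honey — OK
B: has wheat flour, so not gluten-free — no
C: no honey, no oats — valid
D: not usable as a liquid; has peanut, so not peanut-free — out
E: has honey, so not honey-free — reject
F: no honey, gluten-free — keep

3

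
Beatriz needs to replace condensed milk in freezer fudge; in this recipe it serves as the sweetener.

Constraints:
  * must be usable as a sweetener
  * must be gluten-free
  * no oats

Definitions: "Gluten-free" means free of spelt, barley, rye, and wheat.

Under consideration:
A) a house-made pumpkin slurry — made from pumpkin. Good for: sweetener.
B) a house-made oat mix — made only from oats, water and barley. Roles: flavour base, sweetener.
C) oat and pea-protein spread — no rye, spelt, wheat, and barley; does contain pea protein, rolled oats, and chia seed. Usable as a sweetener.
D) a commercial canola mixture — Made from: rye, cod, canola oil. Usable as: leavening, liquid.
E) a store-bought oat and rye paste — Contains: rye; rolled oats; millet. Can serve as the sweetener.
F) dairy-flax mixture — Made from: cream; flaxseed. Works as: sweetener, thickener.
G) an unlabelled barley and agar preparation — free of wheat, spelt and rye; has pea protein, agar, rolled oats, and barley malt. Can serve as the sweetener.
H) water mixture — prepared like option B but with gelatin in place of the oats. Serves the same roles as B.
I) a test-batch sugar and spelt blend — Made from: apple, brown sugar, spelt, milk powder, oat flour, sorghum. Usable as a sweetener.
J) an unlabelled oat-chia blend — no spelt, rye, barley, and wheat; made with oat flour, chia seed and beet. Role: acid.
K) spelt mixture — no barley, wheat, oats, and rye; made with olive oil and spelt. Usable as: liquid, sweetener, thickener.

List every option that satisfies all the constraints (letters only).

A, F

A: nothing on the exclusion list — OK
B: has barley, so not gluten-free; has oats, so not oat-free — no
C: has rolled oats, so not oat-free — out
D: not usable as a sweetener; has rye, so not gluten-free — reject
E: has rye, so not gluten-free; has rolled oats, so not oat-free — no
F: every rule checks out — keep
G: has barley malt, so not gluten-free; has rolled oats, so not oat-free — no
H: has barley, so not gluten-free — no
I: has spelt, so not gluten-free; has oat flour, so not oat-free — no
J: not usable as a sweetener; has oat flour, so not oat-free — no
K: has spelt, so not gluten-free — no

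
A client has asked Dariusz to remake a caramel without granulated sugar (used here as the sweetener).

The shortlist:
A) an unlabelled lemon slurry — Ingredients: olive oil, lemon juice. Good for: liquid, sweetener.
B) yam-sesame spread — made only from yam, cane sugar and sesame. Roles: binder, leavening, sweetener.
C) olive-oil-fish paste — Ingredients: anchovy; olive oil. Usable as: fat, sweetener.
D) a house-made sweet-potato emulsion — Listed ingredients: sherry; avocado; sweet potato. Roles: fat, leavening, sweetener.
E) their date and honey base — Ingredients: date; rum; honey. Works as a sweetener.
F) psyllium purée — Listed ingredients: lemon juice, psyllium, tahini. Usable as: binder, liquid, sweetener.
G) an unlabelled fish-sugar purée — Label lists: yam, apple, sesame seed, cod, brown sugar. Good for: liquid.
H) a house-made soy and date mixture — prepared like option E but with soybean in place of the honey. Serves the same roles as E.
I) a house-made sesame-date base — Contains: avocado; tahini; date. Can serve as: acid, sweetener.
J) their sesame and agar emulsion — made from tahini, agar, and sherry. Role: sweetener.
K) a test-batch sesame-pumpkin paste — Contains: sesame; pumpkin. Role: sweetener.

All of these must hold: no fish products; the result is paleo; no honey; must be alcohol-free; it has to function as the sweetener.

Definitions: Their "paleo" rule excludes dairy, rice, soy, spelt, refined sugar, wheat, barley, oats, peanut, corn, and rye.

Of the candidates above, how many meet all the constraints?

A: every rule checks out — OK
B: has cane sugar, so not paleo — out
C: has anchovy, so not fish-free — reject
D: has sherry, so not alcohol-free — no
E: has rum, so not alcohol-free; has honey, so not honey-free — out
F: only tahini, lemon juice, and psyllium; none excluded — valid
G: not usable as a sweetener; has brown sugar, so not paleo (and 1 more) — reject
H: has soybean, so not paleo; has rum, so not alcohol-free — reject
I: works as a sweetener, paleo, no fish — keep
J: has sherry, so not alcohol-free — out
K: no alcohol, paleo — OK

4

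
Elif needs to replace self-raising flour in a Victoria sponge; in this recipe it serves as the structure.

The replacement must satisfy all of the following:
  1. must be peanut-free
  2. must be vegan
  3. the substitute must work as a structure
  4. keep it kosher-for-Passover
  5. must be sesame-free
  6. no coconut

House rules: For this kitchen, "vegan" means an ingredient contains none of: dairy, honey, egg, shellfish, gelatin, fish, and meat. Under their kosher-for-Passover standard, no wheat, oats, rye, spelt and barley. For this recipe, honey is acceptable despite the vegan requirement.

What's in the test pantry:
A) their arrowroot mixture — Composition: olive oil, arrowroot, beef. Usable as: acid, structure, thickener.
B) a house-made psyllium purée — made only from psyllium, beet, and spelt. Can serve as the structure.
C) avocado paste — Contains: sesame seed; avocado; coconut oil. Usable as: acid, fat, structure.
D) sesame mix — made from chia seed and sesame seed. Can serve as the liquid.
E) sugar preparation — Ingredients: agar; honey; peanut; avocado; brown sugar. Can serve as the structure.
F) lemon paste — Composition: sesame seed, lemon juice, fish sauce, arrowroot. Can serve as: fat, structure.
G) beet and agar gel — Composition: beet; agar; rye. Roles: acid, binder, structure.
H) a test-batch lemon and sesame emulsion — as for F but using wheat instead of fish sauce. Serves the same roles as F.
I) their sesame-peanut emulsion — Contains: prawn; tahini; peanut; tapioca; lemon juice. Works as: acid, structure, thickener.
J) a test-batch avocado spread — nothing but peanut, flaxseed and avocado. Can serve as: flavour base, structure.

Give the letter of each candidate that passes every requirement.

A: has beef, so not vegan — out
B: has spelt, so not kosher-for-Passover — no
C: has coconut oil, so not coconut-free; has sesame seed, so not sesame-free — out
D: not usable as a structure; has sesame seed, so not sesame-free — out
E: has peanut, so not peanut-free — no
F: has fish sauce, so not vegan; has sesame seed, so not sesame-free — out
G: has rye, so not kosher-for-Passover — out
H: has wheat, so not kosher-for-Passover; has sesame seed, so not sesame-free — out
I: has prawn, so not vegan; has tahini, so not sesame-free (and 1 more) — out
J: has peanut, so not peanut-free — reject

none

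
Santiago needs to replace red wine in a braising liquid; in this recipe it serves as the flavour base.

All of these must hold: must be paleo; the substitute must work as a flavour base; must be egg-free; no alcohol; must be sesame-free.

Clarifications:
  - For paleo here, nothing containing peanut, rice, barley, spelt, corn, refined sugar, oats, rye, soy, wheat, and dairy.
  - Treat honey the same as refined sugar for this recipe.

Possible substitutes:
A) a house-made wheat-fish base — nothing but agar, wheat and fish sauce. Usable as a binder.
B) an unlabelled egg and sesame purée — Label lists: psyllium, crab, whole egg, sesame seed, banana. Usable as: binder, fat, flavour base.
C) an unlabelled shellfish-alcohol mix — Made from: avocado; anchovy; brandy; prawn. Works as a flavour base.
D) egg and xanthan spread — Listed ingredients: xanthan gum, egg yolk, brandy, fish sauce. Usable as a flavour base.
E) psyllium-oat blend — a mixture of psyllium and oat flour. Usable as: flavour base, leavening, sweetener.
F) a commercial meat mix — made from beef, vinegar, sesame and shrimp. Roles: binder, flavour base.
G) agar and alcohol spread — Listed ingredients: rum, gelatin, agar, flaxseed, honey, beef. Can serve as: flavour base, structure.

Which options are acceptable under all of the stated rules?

none

A: not usable as a flavour base; has wheat, so not paleo — out
B: has sesame seed, so not sesame-free; has whole egg, so not egg-free — reject
C: has brandy, so not alcohol-free — reject
D: has brandy, so not alcohol-free; has egg yolk, so not egg-free — no
E: has oat flour, so not paleo — out
F: has sesame, so not sesame-free — out
G: has honey, so not paleo; has rum, so not alcohol-free — no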